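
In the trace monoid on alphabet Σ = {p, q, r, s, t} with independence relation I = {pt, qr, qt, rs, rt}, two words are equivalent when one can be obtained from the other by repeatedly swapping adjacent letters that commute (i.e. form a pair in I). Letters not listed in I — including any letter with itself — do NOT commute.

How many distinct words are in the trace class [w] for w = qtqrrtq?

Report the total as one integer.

drop 0:q onto floor
drop 1:t onto floor
drop 2:q onto {0:q}
drop 3:r onto floor
drop 4:r onto {3:r}
drop 5:t onto {1:t}
drop 6:q onto {2:q}
ground layer = {0:q, 1:t, 3:r}
drop-orders for the pieces not yet dropped (sum over which currently-grounded one goes next):
  1 to go: {4} 1  {5} 1  {6} 1
  2 to go: {1,5} 1  {2,6} 1  {3,4} 1  {4,5} 2  {4,6} 2  {5,6} 2
  3 to go: {0,2,6} 1  {1,4,5} 3  {1,5,6} 3  {2,4,6} 3  {2,5,6} 3  {3,4,5} 3  {3,4,6} 3  {4,5,6} 6
  4 to go: {0,2,4,6} 4  {0,2,5,6} 4  {1,2,5,6} 6  {1,3,4,5} 6  {1,4,5,6} 12  {2,3,4,6} 6  {2,4,5,6} 12  {3,4,5,6} 12
  5 to go: {0,1,2,5,6} 10  {0,2,3,4,6} 10  {0,2,4,5,6} 20  {1,2,4,5,6} 30  {1,3,4,5,6} 30  {2,3,4,5,6} 30
  if 0:q drops first: 90 orders
  if 1:t drops first: 60 orders
  if 3:r drops first: 60 orders
heap linearizations: 210

210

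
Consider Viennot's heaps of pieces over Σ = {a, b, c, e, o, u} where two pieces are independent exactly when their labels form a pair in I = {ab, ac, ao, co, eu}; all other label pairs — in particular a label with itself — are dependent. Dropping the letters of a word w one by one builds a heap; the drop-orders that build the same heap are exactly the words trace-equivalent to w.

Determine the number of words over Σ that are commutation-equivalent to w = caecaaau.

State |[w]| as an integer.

8

#0=c has no predecessor
#1=a has no predecessor
#2=e depends on [0:c, 1:a]
#3=c depends on [2:e]
#4=a depends on [2:e]
#5=a depends on [4:a]
#6=a depends on [5:a]
#7=u depends on [3:c, 6:a]
sources: [0:c, 1:a]
N(rest) = Σ N(rest − s) over sources s of rest; N(one piece) = 1:
  size 1 → [7]=1
  size 2 → [3,7]=1  [6,7]=1
  size 3 → [3,6,7]=2  [5,6,7]=1
  size 4 → [3,5,6,7]=3  [4,5,6,7]=1
  size 5 → [3,4,5,6,7]=4
  size 6 → [2,3,4,5,6,7]=4
  first=0(c) contributes 4
  first=1(a) contributes 4
|[w]| = 8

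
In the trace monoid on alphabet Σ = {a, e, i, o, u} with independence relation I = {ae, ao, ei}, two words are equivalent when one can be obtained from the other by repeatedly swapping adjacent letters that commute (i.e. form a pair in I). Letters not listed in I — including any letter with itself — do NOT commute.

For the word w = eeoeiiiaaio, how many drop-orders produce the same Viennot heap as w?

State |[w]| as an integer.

7

#0=e has no predecessor
#1=e depends on [0:e]
#2=o depends on [1:e]
#3=e depends on [2:o]
#4=i depends on [2:o]
#5=i depends on [4:i]
#6=i depends on [5:i]
#7=a depends on [6:i]
#8=a depends on [7:a]
#9=i depends on [8:a]
#10=o depends on [3:e, 9:i]
sources: [0:e]
N(rest) = Σ N(rest − s) over sources s of rest; N(one piece) = 1:
  size 1 → [10]=1
  size 2 → [3,10]=1  [9,10]=1
  size 3 → [3,9,10]=2  [8,9,10]=1
  size 4 → [3,8,9,10]=3  [7,8,9,10]=1
  size 5 → [3,7,8,9,10]=4  [6,7,8,9,10]=1
  size 6 → [3,6,7,8,9,10]=5  [5,6,7,8,9,10]=1
  size 7 → [3,5,6,7,8,9,10]=6  [4,5,6,7,8,9,10]=1
  size 8 → [3,4,5,6,7,8,9,10]=7
  size 9 → [2,3,4,5,6,7,8,9,10]=7
  first=0(e) contributes 7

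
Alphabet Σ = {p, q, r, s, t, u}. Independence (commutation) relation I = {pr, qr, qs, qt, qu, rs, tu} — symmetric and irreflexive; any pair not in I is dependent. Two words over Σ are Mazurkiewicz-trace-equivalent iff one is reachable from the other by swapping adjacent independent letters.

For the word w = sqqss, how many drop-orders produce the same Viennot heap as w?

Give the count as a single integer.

10

piece 0:s — minimal
piece 1:q — minimal
piece 2:q rests on {1:q}
piece 3:s rests on {0:s}
piece 4:s rests on {3:s}
minimal pieces: {0:s, 1:q}
ways to finish when only these pieces remain (= sum over removing one remaining piece with nothing left below it):
  1 left: {2}→1  {4}→1
  2 left: {1,2}→1  {2,4}→2  {3,4}→1
  3 left: {0,3,4}→1  {1,2,4}→3  {2,3,4}→3
  placing 0:s first → 6 extensions
  placing 1:q first → 4 extensions
total linear extensions = 10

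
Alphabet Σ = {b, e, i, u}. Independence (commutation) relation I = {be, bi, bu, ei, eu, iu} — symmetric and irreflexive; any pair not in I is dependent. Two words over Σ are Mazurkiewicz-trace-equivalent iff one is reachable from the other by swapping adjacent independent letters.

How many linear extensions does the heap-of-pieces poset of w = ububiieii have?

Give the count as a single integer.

3780

piece 0:u — minimal
piece 1:b — minimal
piece 2:u rests on {0:u}
piece 3:b rests on {1:b}
piece 4:i — minimal
piece 5:i rests on {4:i}
piece 6:e — minimal
piece 7:i rests on {5:i}
piece 8:i rests on {7:i}
minimal pieces: {0:u, 1:b, 4:i, 6:e}
ways to finish when only these pieces remain (= sum over removing one remaining piece with nothing left below it):
  1 left: {2}→1  {3}→1  {6}→1  {8}→1
  2 left: {0,2}→1  {1,3}→1  {2,3}→2  {2,6}→2  {2,8}→2  {3,6}→2  {3,8}→2  {6,8}→2  {7,8}→1
  3 left: {0,2,3}→3  {0,2,6}→3  {0,2,8}→3  {1,2,3}→3  {1,3,6}→3  {1,3,8}→3  {2,3,6}→6  {2,3,8}→6  {2,6,8}→6  {2,7,8}→3  {3,6,8}→6  {3,7,8}→3  {5,7,8}→1  {6,7,8}→3
  4 left: {0,1,2,3}→6  {0,2,3,6}→12  {0,2,3,8}→12  {0,2,6,8}→12  {0,2,7,8}→6  {1,2,3,6}→12  {1,2,3,8}→12  {1,3,6,8}→12  {1,3,7,8}→6  {2,3,6,8}→24  {2,3,7,8}→12  {2,5,7,8}→4  {2,6,7,8}→12  {3,5,7,8}→4  {3,6,7,8}→12  {4,5,7,8}→1  {5,6,7,8}→4
  5 left: {0,1,2,3,6}→30  {0,1,2,3,8}→30  {0,2,3,6,8}→60  {0,2,3,7,8}→30  {0,2,5,7,8}→10  {0,2,6,7,8}→30  {1,2,3,6,8}→60  {1,2,3,7,8}→30  {1,3,5,7,8}→10  {1,3,6,7,8}→30  {2,3,5,7,8}→20  {2,3,6,7,8}→60  {2,4,5,7,8}→5  {2,5,6,7,8}→20  {3,4,5,7,8}→5  {3,5,6,7,8}→20  {4,5,6,7,8}→5
  6 left: {0,1,2,3,6,8}→180  {0,1,2,3,7,8}→90  {0,2,3,5,7,8}→60  {0,2,3,6,7,8}→180  {0,2,4,5,7,8}→15  {0,2,5,6,7,8}→60  {1,2,3,5,7,8}→60  {1,2,3,6,7,8}→180  {1,3,4,5,7,8}→15  {1,3,5,6,7,8}→60  {2,3,4,5,7,8}→30  {2,3,5,6,7,8}→120  {2,4,5,6,7,8}→30  {3,4,5,6,7,8}→30
  7 left: {0,1,2,3,5,7,8}→210  {0,1,2,3,6,7,8}→630  {0,2,3,4,5,7,8}→105  {0,2,3,5,6,7,8}→420  {0,2,4,5,6,7,8}→105  {1,2,3,4,5,7,8}→105  {1,2,3,5,6,7,8}→420  {1,3,4,5,6,7,8}→105  {2,3,4,5,6,7,8}→210
  placing 0:u first → 840 extensions
  placing 1:b first → 840 extensions
  placing 4:i first → 1680 extensions
  placing 6:e first → 420 extensions
total linear extensions = 3780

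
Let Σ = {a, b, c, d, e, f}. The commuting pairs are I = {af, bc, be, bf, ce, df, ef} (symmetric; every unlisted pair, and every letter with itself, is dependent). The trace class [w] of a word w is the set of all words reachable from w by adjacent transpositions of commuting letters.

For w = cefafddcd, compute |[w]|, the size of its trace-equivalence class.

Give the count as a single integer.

piece 0:c — minimal
piece 1:e — minimal
piece 2:f rests on {0:c}
piece 3:a rests on {0:c, 1:e}
piece 4:f rests on {2:f}
piece 5:d rests on {3:a}
piece 6:d rests on {5:d}
piece 7:c rests on {4:f, 6:d}
piece 8:d rests on {7:c}
minimal pieces: {0:c, 1:e}
ways to finish when only these pieces remain (= sum over removing one remaining piece with nothing left below it):
  1 left: {8}→1
  2 left: {7,8}→1
  3 left: {4,7,8}→1  {6,7,8}→1
  4 left: {2,4,7,8}→1  {4,6,7,8}→2  {5,6,7,8}→1
  5 left: {2,4,6,7,8}→3  {3,5,6,7,8}→1  {4,5,6,7,8}→3
  6 left: {1,3,5,6,7,8}→1  {2,4,5,6,7,8}→6  {3,4,5,6,7,8}→4
  7 left: {1,3,4,5,6,7,8}→5  {2,3,4,5,6,7,8}→10
  placing 0:c first → 15 extensions
  placing 1:e first → 10 extensions
total linear extensions = 25

25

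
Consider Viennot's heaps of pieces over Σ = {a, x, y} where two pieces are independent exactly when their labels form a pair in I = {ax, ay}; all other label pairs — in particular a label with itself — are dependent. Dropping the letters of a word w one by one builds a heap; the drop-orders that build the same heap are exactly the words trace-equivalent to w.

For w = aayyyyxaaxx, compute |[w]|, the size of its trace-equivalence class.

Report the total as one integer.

drop 0:a onto floor
drop 1:a onto {0:a}
drop 2:y onto floor
drop 3:y onto {2:y}
drop 4:y onto {3:y}
drop 5:y onto {4:y}
drop 6:x onto {5:y}
drop 7:a onto {1:a}
drop 8:a onto {7:a}
drop 9:x onto {6:x}
drop 10:x onto {9:x}
ground layer = {0:a, 2:y}
drop-orders for the pieces not yet dropped (sum over which currently-grounded one goes next):
  1 to go: {8} 1  {10} 1
  2 to go: {7,8} 1  {8,10} 2  {9,10} 1
  3 to go: {1,7,8} 1  {6,9,10} 1  {7,8,10} 3  {8,9,10} 3
  4 to go: {0,1,7,8} 1  {1,7,8,10} 4  {5,6,9,10} 1  {6,8,9,10} 4  {7,8,9,10} 6
  5 to go: {0,1,7,8,10} 5  {1,7,8,9,10} 10  {4,5,6,9,10} 1  {5,6,8,9,10} 5  {6,7,8,9,10} 10
  6 to go: {0,1,7,8,9,10} 15  {1,6,7,8,9,10} 20  {3,4,5,6,9,10} 1  {4,5,6,8,9,10} 6  {5,6,7,8,9,10} 15
  7 to go: {0,1,6,7,8,9,10} 35  {1,5,6,7,8,9,10} 35  {2,3,4,5,6,9,10} 1  {3,4,5,6,8,9,10} 7  {4,5,6,7,8,9,10} 21
  8 to go: {0,1,5,6,7,8,9,10} 70  {1,4,5,6,7,8,9,10} 56  {2,3,4,5,6,8,9,10} 8  {3,4,5,6,7,8,9,10} 28
  9 to go: {0,1,4,5,6,7,8,9,10} 126  {1,3,4,5,6,7,8,9,10} 84  {2,3,4,5,6,7,8,9,10} 36
  if 0:a drops first: 120 orders
  if 2:y drops first: 210 orders
heap linearizations: 330

330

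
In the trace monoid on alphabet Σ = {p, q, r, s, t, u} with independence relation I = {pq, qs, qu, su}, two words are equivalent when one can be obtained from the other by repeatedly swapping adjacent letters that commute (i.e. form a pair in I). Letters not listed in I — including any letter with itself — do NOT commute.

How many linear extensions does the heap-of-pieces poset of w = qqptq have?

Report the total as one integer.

3

#0=q has no predecessor
#1=q depends on [0:q]
#2=p has no predecessor
#3=t depends on [1:q, 2:p]
#4=q depends on [3:t]
sources: [0:q, 2:p]
N(rest) = Σ N(rest − s) over sources s of rest; N(one piece) = 1:
  size 1 → [4]=1
  size 2 → [3,4]=1
  size 3 → [1,3,4]=1  [2,3,4]=1
  first=0(q) contributes 2
  first=2(p) contributes 1
|[w]| = 3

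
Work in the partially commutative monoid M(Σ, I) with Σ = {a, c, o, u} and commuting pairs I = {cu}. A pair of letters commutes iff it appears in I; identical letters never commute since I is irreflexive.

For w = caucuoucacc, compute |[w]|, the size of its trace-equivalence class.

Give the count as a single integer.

drop 0:c onto floor
drop 1:a onto {0:c}
drop 2:u onto {1:a}
drop 3:c onto {1:a}
drop 4:u onto {2:u}
drop 5:o onto {3:c, 4:u}
drop 6:u onto {5:o}
drop 7:c onto {5:o}
drop 8:a onto {6:u, 7:c}
drop 9:c onto {8:a}
drop 10:c onto {9:c}
ground layer = {0:c}
drop-orders for the pieces not yet dropped (sum over which currently-grounded one goes next):
  1 to go: {10} 1
  2 to go: {9,10} 1
  3 to go: {8,9,10} 1
  4 to go: {6,8,9,10} 1  {7,8,9,10} 1
  5 to go: {6,7,8,9,10} 2
  6 to go: {5,6,7,8,9,10} 2
  7 to go: {3,5,6,7,8,9,10} 2  {4,5,6,7,8,9,10} 2
  8 to go: {2,4,5,6,7,8,9,10} 2  {3,4,5,6,7,8,9,10} 4
  9 to go: {2,3,4,5,6,7,8,9,10} 6
  if 0:c drops first: 6 orders

6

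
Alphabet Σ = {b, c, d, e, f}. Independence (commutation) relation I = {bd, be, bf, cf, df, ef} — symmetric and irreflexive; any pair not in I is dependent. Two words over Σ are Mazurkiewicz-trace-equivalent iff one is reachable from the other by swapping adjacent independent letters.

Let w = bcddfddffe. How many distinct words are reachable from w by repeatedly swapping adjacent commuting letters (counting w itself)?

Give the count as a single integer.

piece 0:b — minimal
piece 1:c rests on {0:b}
piece 2:d rests on {1:c}
piece 3:d rests on {2:d}
piece 4:f — minimal
piece 5:d rests on {3:d}
piece 6:d rests on {5:d}
piece 7:f rests on {4:f}
piece 8:f rests on {7:f}
piece 9:e rests on {6:d}
minimal pieces: {0:b, 4:f}
ways to finish when only these pieces remain (= sum over removing one remaining piece with nothing left below it):
  1 left: {8}→1  {9}→1
  2 left: {6,9}→1  {7,8}→1  {8,9}→2
  3 left: {4,7,8}→1  {5,6,9}→1  {6,8,9}→3  {7,8,9}→3
  4 left: {3,5,6,9}→1  {4,7,8,9}→4  {5,6,8,9}→4  {6,7,8,9}→6
  5 left: {2,3,5,6,9}→1  {3,5,6,8,9}→5  {4,6,7,8,9}→10  {5,6,7,8,9}→10
  6 left: {1,2,3,5,6,9}→1  {2,3,5,6,8,9}→6  {3,5,6,7,8,9}→15  {4,5,6,7,8,9}→20
  7 left: {0,1,2,3,5,6,9}→1  {1,2,3,5,6,8,9}→7  {2,3,5,6,7,8,9}→21  {3,4,5,6,7,8,9}→35
  8 left: {0,1,2,3,5,6,8,9}→8  {1,2,3,5,6,7,8,9}→28  {2,3,4,5,6,7,8,9}→56
  placing 0:b first → 84 extensions
  placing 4:f first → 36 extensions
total linear extensions = 120

120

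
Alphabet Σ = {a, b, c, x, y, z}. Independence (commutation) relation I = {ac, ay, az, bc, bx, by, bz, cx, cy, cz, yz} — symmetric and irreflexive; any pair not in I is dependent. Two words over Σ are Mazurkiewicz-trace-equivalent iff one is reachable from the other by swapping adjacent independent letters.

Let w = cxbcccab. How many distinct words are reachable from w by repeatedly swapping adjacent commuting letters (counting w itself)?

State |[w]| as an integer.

140

#0=c has no predecessor
#1=x has no predecessor
#2=b has no predecessor
#3=c depends on [0:c]
#4=c depends on [3:c]
#5=c depends on [4:c]
#6=a depends on [1:x, 2:b]
#7=b depends on [6:a]
sources: [0:c, 1:x, 2:b]
N(rest) = Σ N(rest − s) over sources s of rest; N(one piece) = 1:
  size 1 → [5]=1  [7]=1
  size 2 → [4,5]=1  [5,7]=2  [6,7]=1
  size 3 → [1,6,7]=1  [2,6,7]=1  [3,4,5]=1  [4,5,7]=3  [5,6,7]=3
  size 4 → [0,3,4,5]=1  [1,2,6,7]=2  [1,5,6,7]=4  [2,5,6,7]=4  [3,4,5,7]=4  [4,5,6,7]=6
  size 5 → [0,3,4,5,7]=5  [1,2,5,6,7]=10  [1,4,5,6,7]=10  [2,4,5,6,7]=10  [3,4,5,6,7]=10
  size 6 → [0,3,4,5,6,7]=15  [1,2,4,5,6,7]=30  [1,3,4,5,6,7]=20  [2,3,4,5,6,7]=20
  first=0(c) contributes 70
  first=1(x) contributes 35
  first=2(b) contributes 35
|[w]| = 140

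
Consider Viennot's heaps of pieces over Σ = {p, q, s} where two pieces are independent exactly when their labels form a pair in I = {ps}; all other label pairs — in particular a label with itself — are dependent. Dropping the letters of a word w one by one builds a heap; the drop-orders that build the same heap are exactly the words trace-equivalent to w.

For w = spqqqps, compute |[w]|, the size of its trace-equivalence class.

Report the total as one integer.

#0=s has no predecessor
#1=p has no predecessor
#2=q depends on [0:s, 1:p]
#3=q depends on [2:q]
#4=q depends on [3:q]
#5=p depends on [4:q]
#6=s depends on [4:q]
sources: [0:s, 1:p]
N(rest) = Σ N(rest − s) over sources s of rest; N(one piece) = 1:
  size 1 → [5]=1  [6]=1
  size 2 → [5,6]=2
  size 3 → [4,5,6]=2
  size 4 → [3,4,5,6]=2
  size 5 → [2,3,4,5,6]=2
  first=0(s) contributes 2
  first=1(p) contributes 2
|[w]| = 4

4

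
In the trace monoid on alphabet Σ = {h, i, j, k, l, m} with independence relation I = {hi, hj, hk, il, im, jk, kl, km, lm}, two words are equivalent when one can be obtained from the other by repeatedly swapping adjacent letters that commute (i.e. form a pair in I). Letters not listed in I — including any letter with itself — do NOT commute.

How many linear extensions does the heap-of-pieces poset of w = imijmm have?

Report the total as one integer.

3

drop 0:i onto floor
drop 1:m onto floor
drop 2:i onto {0:i}
drop 3:j onto {1:m, 2:i}
drop 4:m onto {3:j}
drop 5:m onto {4:m}
ground layer = {0:i, 1:m}
drop-orders for the pieces not yet dropped (sum over which currently-grounded one goes next):
  1 to go: {5} 1
  2 to go: {4,5} 1
  3 to go: {3,4,5} 1
  4 to go: {1,3,4,5} 1  {2,3,4,5} 1
  if 0:i drops first: 2 orders
  if 1:m drops first: 1 orders
heap linearizations: 3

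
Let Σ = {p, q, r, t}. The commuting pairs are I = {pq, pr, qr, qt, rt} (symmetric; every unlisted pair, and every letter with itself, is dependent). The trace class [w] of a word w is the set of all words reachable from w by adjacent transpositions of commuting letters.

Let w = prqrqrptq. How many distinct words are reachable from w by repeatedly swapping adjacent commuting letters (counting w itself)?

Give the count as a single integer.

1680

#0=p has no predecessor
#1=r has no predecessor
#2=q has no predecessor
#3=r depends on [1:r]
#4=q depends on [2:q]
#5=r depends on [3:r]
#6=p depends on [0:p]
#7=t depends on [6:p]
#8=q depends on [4:q]
sources: [0:p, 1:r, 2:q]
N(rest) = Σ N(rest − s) over sources s of rest; N(one piece) = 1:
  size 1 → [5]=1  [7]=1  [8]=1
  size 2 → [3,5]=1  [4,8]=1  [5,7]=2  [5,8]=2  [6,7]=1  [7,8]=2
  size 3 → [0,6,7]=1  [1,3,5]=1  [2,4,8]=1  [3,5,7]=3  [3,5,8]=3  [4,5,8]=3  [4,7,8]=3  [5,6,7]=3  [5,7,8]=6  [6,7,8]=3
  size 4 → [0,5,6,7]=4  [0,6,7,8]=4  [1,3,5,7]=4  [1,3,5,8]=4  [2,4,5,8]=4  [2,4,7,8]=4  [3,4,5,8]=6  [3,5,6,7]=6  [3,5,7,8]=12  [4,5,7,8]=12  [4,6,7,8]=6  [5,6,7,8]=12
  size 5 → [0,3,5,6,7]=10  [0,4,6,7,8]=10  [0,5,6,7,8]=20  [1,3,4,5,8]=10  [1,3,5,6,7]=10  [1,3,5,7,8]=20  [2,3,4,5,8]=10  [2,4,5,7,8]=20  [2,4,6,7,8]=10  [3,4,5,7,8]=30  [3,5,6,7,8]=30  [4,5,6,7,8]=30
  size 6 → [0,1,3,5,6,7]=20  [0,2,4,6,7,8]=20  [0,3,5,6,7,8]=60  [0,4,5,6,7,8]=60  [1,2,3,4,5,8]=20  [1,3,4,5,7,8]=60  [1,3,5,6,7,8]=60  [2,3,4,5,7,8]=60  [2,4,5,6,7,8]=60  [3,4,5,6,7,8]=90
  size 7 → [0,1,3,5,6,7,8]=140  [0,2,4,5,6,7,8]=140  [0,3,4,5,6,7,8]=210  [1,2,3,4,5,7,8]=140  [1,3,4,5,6,7,8]=210  [2,3,4,5,6,7,8]=210
  first=0(p) contributes 560
  first=1(r) contributes 560
  first=2(q) contributes 560
|[w]| = 1680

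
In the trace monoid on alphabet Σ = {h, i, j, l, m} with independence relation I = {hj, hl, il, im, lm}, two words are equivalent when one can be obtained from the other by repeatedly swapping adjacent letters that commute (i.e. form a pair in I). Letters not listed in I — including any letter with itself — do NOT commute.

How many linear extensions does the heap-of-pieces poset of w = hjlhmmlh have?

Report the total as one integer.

46

0(h) covers ∅
1(j) covers ∅
2(l) covers 1:j
3(h) covers 0:h
4(m) covers 1:j, 3:h
5(m) covers 4:m
6(l) covers 2:l
7(h) covers 5:m
floor of heap: 0:h, 1:j
completions by unplaced set U, small U first (add the entries for U minus each lowest piece of U):
  |U|=1: {6}:1  {7}:1
  |U|=2: {2,6}:1  {5,7}:1  {6,7}:2
  |U|=3: {2,6,7}:3  {4,5,7}:1  {5,6,7}:3
  |U|=4: {2,5,6,7}:6  {3,4,5,7}:1  {4,5,6,7}:4
  |U|=5: {0,3,4,5,7}:1  {2,4,5,6,7}:10  {3,4,5,6,7}:5
  |U|=6: {0,3,4,5,6,7}:6  {1,2,4,5,6,7}:10  {2,3,4,5,6,7}:15
  start at 0(h): 25
  start at 1(j): 21
sum over floor = 46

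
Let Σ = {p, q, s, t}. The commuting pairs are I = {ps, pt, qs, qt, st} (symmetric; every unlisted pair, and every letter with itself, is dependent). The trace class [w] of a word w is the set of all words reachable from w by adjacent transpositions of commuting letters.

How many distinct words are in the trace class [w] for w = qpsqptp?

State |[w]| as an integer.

0(q) covers ∅
1(p) covers 0:q
2(s) covers ∅
3(q) covers 1:p
4(p) covers 3:q
5(t) covers ∅
6(p) covers 4:p
floor of heap: 0:q, 2:s, 5:t
completions by unplaced set U, small U first (add the entries for U minus each lowest piece of U):
  |U|=1: {2}:1  {5}:1  {6}:1
  |U|=2: {2,5}:2  {2,6}:2  {4,6}:1  {5,6}:2
  |U|=3: {2,4,6}:3  {2,5,6}:6  {3,4,6}:1  {4,5,6}:3
  |U|=4: {1,3,4,6}:1  {2,3,4,6}:4  {2,4,5,6}:12  {3,4,5,6}:4
  |U|=5: {0,1,3,4,6}:1  {1,2,3,4,6}:5  {1,3,4,5,6}:5  {2,3,4,5,6}:20
  start at 0(q): 30
  start at 2(s): 6
  start at 5(t): 6
sum over floor = 42

42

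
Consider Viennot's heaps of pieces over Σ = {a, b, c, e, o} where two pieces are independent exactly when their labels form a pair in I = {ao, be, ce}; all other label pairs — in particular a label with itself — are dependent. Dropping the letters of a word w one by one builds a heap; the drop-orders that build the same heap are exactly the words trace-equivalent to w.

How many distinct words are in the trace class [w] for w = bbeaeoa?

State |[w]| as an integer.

drop 0:b onto floor
drop 1:b onto {0:b}
drop 2:e onto floor
drop 3:a onto {1:b, 2:e}
drop 4:e onto {3:a}
drop 5:o onto {4:e}
drop 6:a onto {4:e}
ground layer = {0:b, 2:e}
drop-orders for the pieces not yet dropped (sum over which currently-grounded one goes next):
  1 to go: {5} 1  {6} 1
  2 to go: {5,6} 2
  3 to go: {4,5,6} 2
  4 to go: {3,4,5,6} 2
  5 to go: {1,3,4,5,6} 2  {2,3,4,5,6} 2
  if 0:b drops first: 4 orders
  if 2:e drops first: 2 orders
heap linearizations: 6

6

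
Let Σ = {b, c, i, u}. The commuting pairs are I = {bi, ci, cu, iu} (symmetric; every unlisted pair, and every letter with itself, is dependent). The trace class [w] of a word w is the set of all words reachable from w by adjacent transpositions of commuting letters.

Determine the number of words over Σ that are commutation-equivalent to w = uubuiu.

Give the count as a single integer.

#0=u has no predecessor
#1=u depends on [0:u]
#2=b depends on [1:u]
#3=u depends on [2:b]
#4=i has no predecessor
#5=u depends on [3:u]
sources: [0:u, 4:i]
N(rest) = Σ N(rest − s) over sources s of rest; N(one piece) = 1:
  size 1 → [4]=1  [5]=1
  size 2 → [3,5]=1  [4,5]=2
  size 3 → [2,3,5]=1  [3,4,5]=3
  size 4 → [1,2,3,5]=1  [2,3,4,5]=4
  first=0(u) contributes 5
  first=4(i) contributes 1
|[w]| = 6

6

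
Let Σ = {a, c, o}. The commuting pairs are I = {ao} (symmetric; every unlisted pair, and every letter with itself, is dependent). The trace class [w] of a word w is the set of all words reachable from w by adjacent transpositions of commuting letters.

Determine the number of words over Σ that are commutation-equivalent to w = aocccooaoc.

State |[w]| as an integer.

8

0(a) covers ∅
1(o) covers ∅
2(c) covers 0:a, 1:o
3(c) covers 2:c
4(c) covers 3:c
5(o) covers 4:c
6(o) covers 5:o
7(a) covers 4:c
8(o) covers 6:o
9(c) covers 7:a, 8:o
floor of heap: 0:a, 1:o
completions by unplaced set U, small U first (add the entries for U minus each lowest piece of U):
  |U|=1: {9}:1
  |U|=2: {7,9}:1  {8,9}:1
  |U|=3: {6,8,9}:1  {7,8,9}:2
  |U|=4: {5,6,8,9}:1  {6,7,8,9}:3
  |U|=5: {5,6,7,8,9}:4
  |U|=6: {4,5,6,7,8,9}:4
  |U|=7: {3,4,5,6,7,8,9}:4
  |U|=8: {2,3,4,5,6,7,8,9}:4
  start at 0(a): 4
  start at 1(o): 4
sum over floor = 8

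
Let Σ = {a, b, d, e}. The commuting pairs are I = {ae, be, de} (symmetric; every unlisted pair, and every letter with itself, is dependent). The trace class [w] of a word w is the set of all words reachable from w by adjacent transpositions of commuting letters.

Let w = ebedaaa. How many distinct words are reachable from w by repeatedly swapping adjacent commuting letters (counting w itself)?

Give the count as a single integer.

piece 0:e — minimal
piece 1:b — minimal
piece 2:e rests on {0:e}
piece 3:d rests on {1:b}
piece 4:a rests on {3:d}
piece 5:a rests on {4:a}
piece 6:a rests on {5:a}
minimal pieces: {0:e, 1:b}
ways to finish when only these pieces remain (= sum over removing one remaining piece with nothing left below it):
  1 left: {2}→1  {6}→1
  2 left: {0,2}→1  {2,6}→2  {5,6}→1
  3 left: {0,2,6}→3  {2,5,6}→3  {4,5,6}→1
  4 left: {0,2,5,6}→6  {2,4,5,6}→4  {3,4,5,6}→1
  5 left: {0,2,4,5,6}→10  {1,3,4,5,6}→1  {2,3,4,5,6}→5
  placing 0:e first → 6 extensions
  placing 1:b first → 15 extensions
total linear extensions = 21

21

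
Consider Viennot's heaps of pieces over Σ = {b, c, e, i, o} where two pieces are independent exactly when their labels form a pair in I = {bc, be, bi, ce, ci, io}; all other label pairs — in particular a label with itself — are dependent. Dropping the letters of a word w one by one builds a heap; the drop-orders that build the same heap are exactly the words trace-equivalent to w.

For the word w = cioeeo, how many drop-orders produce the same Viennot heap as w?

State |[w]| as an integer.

drop 0:c onto floor
drop 1:i onto floor
drop 2:o onto {0:c}
drop 3:e onto {1:i, 2:o}
drop 4:e onto {3:e}
drop 5:o onto {4:e}
ground layer = {0:c, 1:i}
drop-orders for the pieces not yet dropped (sum over which currently-grounded one goes next):
  1 to go: {5} 1
  2 to go: {4,5} 1
  3 to go: {3,4,5} 1
  4 to go: {1,3,4,5} 1  {2,3,4,5} 1
  if 0:c drops first: 2 orders
  if 1:i drops first: 1 orders
heap linearizations: 3

3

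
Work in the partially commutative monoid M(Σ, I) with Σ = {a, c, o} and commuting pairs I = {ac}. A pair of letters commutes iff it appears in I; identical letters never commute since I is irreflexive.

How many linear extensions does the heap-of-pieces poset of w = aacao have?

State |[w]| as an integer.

drop 0:a onto floor
drop 1:a onto {0:a}
drop 2:c onto floor
drop 3:a onto {1:a}
drop 4:o onto {2:c, 3:a}
ground layer = {0:a, 2:c}
drop-orders for the pieces not yet dropped (sum over which currently-grounded one goes next):
  1 to go: {4} 1
  2 to go: {2,4} 1  {3,4} 1
  3 to go: {1,3,4} 1  {2,3,4} 2
  if 0:a drops first: 3 orders
  if 2:c drops first: 1 orders
heap linearizations: 4

4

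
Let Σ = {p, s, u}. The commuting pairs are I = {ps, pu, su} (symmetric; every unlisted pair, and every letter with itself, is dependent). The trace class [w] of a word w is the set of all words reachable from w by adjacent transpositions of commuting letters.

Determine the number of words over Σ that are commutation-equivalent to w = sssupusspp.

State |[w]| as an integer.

2520

#0=s has no predecessor
#1=s depends on [0:s]
#2=s depends on [1:s]
#3=u has no predecessor
#4=p has no predecessor
#5=u depends on [3:u]
#6=s depends on [2:s]
#7=s depends on [6:s]
#8=p depends on [4:p]
#9=p depends on [8:p]
sources: [0:s, 3:u, 4:p]
N(rest) = Σ N(rest − s) over sources s of rest; N(one piece) = 1:
  size 1 → [5]=1  [7]=1  [9]=1
  size 2 → [3,5]=1  [5,7]=2  [5,9]=2  [6,7]=1  [7,9]=2  [8,9]=1
  size 3 → [2,6,7]=1  [3,5,7]=3  [3,5,9]=3  [4,8,9]=1  [5,6,7]=3  [5,7,9]=6  [5,8,9]=3  [6,7,9]=3  [7,8,9]=3
  size 4 → [1,2,6,7]=1  [2,5,6,7]=4  [2,6,7,9]=4  [3,5,6,7]=6  [3,5,7,9]=12  [3,5,8,9]=6  [4,5,8,9]=4  [4,7,8,9]=4  [5,6,7,9]=12  [5,7,8,9]=12  [6,7,8,9]=6
  size 5 → [0,1,2,6,7]=1  [1,2,5,6,7]=5  [1,2,6,7,9]=5  [2,3,5,6,7]=10  [2,5,6,7,9]=20  [2,6,7,8,9]=10  [3,4,5,8,9]=10  [3,5,6,7,9]=30  [3,5,7,8,9]=30  [4,5,7,8,9]=20  [4,6,7,8,9]=10  [5,6,7,8,9]=30
  size 6 → [0,1,2,5,6,7]=6  [0,1,2,6,7,9]=6  [1,2,3,5,6,7]=15  [1,2,5,6,7,9]=30  [1,2,6,7,8,9]=15  [2,3,5,6,7,9]=60  [2,4,6,7,8,9]=20  [2,5,6,7,8,9]=60  [3,4,5,7,8,9]=60  [3,5,6,7,8,9]=90  [4,5,6,7,8,9]=60
  size 7 → [0,1,2,3,5,6,7]=21  [0,1,2,5,6,7,9]=42  [0,1,2,6,7,8,9]=21  [1,2,3,5,6,7,9]=105  [1,2,4,6,7,8,9]=35  [1,2,5,6,7,8,9]=105  [2,3,5,6,7,8,9]=210  [2,4,5,6,7,8,9]=140  [3,4,5,6,7,8,9]=210
  size 8 → [0,1,2,3,5,6,7,9]=168  [0,1,2,4,6,7,8,9]=56  [0,1,2,5,6,7,8,9]=168  [1,2,3,5,6,7,8,9]=420  [1,2,4,5,6,7,8,9]=280  [2,3,4,5,6,7,8,9]=560
  first=0(s) contributes 1260
  first=3(u) contributes 504
  first=4(p) contributes 756
|[w]| = 2520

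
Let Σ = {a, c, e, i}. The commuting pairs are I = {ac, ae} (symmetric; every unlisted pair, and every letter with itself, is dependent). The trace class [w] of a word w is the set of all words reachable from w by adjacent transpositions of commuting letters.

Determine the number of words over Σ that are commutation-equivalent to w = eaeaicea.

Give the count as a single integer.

piece 0:e — minimal
piece 1:a — minimal
piece 2:e rests on {0:e}
piece 3:a rests on {1:a}
piece 4:i rests on {2:e, 3:a}
piece 5:c rests on {4:i}
piece 6:e rests on {5:c}
piece 7:a rests on {4:i}
minimal pieces: {0:e, 1:a}
ways to finish when only these pieces remain (= sum over removing one remaining piece with nothing left below it):
  1 left: {6}→1  {7}→1
  2 left: {5,6}→1  {6,7}→2
  3 left: {5,6,7}→3
  4 left: {4,5,6,7}→3
  5 left: {2,4,5,6,7}→3  {3,4,5,6,7}→3
  6 left: {0,2,4,5,6,7}→3  {1,3,4,5,6,7}→3  {2,3,4,5,6,7}→6
  placing 0:e first → 9 extensions
  placing 1:a first → 9 extensions
total linear extensions = 18

18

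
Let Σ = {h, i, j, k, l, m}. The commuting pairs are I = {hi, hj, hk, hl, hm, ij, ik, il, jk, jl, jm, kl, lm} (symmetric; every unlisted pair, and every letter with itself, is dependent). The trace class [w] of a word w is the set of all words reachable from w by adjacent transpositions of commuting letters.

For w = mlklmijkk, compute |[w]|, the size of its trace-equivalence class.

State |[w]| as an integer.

0(m) covers ∅
1(l) covers ∅
2(k) covers 0:m
3(l) covers 1:l
4(m) covers 2:k
5(i) covers 4:m
6(j) covers ∅
7(k) covers 4:m
8(k) covers 7:k
floor of heap: 0:m, 1:l, 6:j
completions by unplaced set U, small U first (add the entries for U minus each lowest piece of U):
  |U|=1: {3}:1  {5}:1  {6}:1  {8}:1
  |U|=2: {1,3}:1  {3,5}:2  {3,6}:2  {3,8}:2  {5,6}:2  {5,8}:2  {6,8}:2  {7,8}:1
  |U|=3: {1,3,5}:3  {1,3,6}:3  {1,3,8}:3  {3,5,6}:6  {3,5,8}:6  {3,6,8}:6  {3,7,8}:3  {5,6,8}:6  {5,7,8}:3  {6,7,8}:3
  |U|=4: {1,3,5,6}:12  {1,3,5,8}:12  {1,3,6,8}:12  {1,3,7,8}:6  {3,5,6,8}:24  {3,5,7,8}:12  {3,6,7,8}:12  {4,5,7,8}:3  {5,6,7,8}:12
  |U|=5: {1,3,5,6,8}:60  {1,3,5,7,8}:30  {1,3,6,7,8}:30  {2,4,5,7,8}:3  {3,4,5,7,8}:15  {3,5,6,7,8}:60  {4,5,6,7,8}:15
  |U|=6: {0,2,4,5,7,8}:3  {1,3,4,5,7,8}:45  {1,3,5,6,7,8}:180  {2,3,4,5,7,8}:18  {2,4,5,6,7,8}:18  {3,4,5,6,7,8}:90
  |U|=7: {0,2,3,4,5,7,8}:21  {0,2,4,5,6,7,8}:21  {1,2,3,4,5,7,8}:63  {1,3,4,5,6,7,8}:315  {2,3,4,5,6,7,8}:126
  start at 0(m): 504
  start at 1(l): 168
  start at 6(j): 84
sum over floor = 756

756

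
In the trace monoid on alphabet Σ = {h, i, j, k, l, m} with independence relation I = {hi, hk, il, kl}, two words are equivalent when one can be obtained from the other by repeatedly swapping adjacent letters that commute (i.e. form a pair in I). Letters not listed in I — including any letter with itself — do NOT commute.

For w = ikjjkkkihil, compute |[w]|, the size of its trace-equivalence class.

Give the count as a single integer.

21

#0=i has no predecessor
#1=k depends on [0:i]
#2=j depends on [1:k]
#3=j depends on [2:j]
#4=k depends on [3:j]
#5=k depends on [4:k]
#6=k depends on [5:k]
#7=i depends on [6:k]
#8=h depends on [3:j]
#9=i depends on [7:i]
#10=l depends on [8:h]
sources: [0:i]
N(rest) = Σ N(rest − s) over sources s of rest; N(one piece) = 1:
  size 1 → [9]=1  [10]=1
  size 2 → [7,9]=1  [8,10]=1  [9,10]=2
  size 3 → [6,7,9]=1  [7,9,10]=3  [8,9,10]=3
  size 4 → [5,6,7,9]=1  [6,7,9,10]=4  [7,8,9,10]=6
  size 5 → [4,5,6,7,9]=1  [5,6,7,9,10]=5  [6,7,8,9,10]=10
  size 6 → [4,5,6,7,9,10]=6  [5,6,7,8,9,10]=15
  size 7 → [4,5,6,7,8,9,10]=21
  size 8 → [3,4,5,6,7,8,9,10]=21
  size 9 → [2,3,4,5,6,7,8,9,10]=21
  first=0(i) contributes 21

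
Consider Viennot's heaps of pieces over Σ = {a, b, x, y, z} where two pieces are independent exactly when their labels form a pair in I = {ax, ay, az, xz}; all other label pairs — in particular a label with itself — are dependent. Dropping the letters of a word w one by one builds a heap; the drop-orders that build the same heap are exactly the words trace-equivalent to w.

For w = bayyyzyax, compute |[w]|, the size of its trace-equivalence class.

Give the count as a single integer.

#0=b has no predecessor
#1=a depends on [0:b]
#2=y depends on [0:b]
#3=y depends on [2:y]
#4=y depends on [3:y]
#5=z depends on [4:y]
#6=y depends on [5:z]
#7=a depends on [1:a]
#8=x depends on [6:y]
sources: [0:b]
N(rest) = Σ N(rest − s) over sources s of rest; N(one piece) = 1:
  size 1 → [7]=1  [8]=1
  size 2 → [1,7]=1  [6,8]=1  [7,8]=2
  size 3 → [1,7,8]=3  [5,6,8]=1  [6,7,8]=3
  size 4 → [1,6,7,8]=6  [4,5,6,8]=1  [5,6,7,8]=4
  size 5 → [1,5,6,7,8]=10  [3,4,5,6,8]=1  [4,5,6,7,8]=5
  size 6 → [1,4,5,6,7,8]=15  [2,3,4,5,6,8]=1  [3,4,5,6,7,8]=6
  size 7 → [1,3,4,5,6,7,8]=21  [2,3,4,5,6,7,8]=7
  first=0(b) contributes 28

28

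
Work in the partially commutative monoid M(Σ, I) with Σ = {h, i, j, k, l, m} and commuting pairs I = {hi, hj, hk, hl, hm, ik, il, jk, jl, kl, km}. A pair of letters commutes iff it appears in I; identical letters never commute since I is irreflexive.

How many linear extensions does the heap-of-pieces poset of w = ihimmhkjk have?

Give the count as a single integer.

piece 0:i — minimal
piece 1:h — minimal
piece 2:i rests on {0:i}
piece 3:m rests on {2:i}
piece 4:m rests on {3:m}
piece 5:h rests on {1:h}
piece 6:k — minimal
piece 7:j rests on {4:m}
piece 8:k rests on {6:k}
minimal pieces: {0:i, 1:h, 6:k}
ways to finish when only these pieces remain (= sum over removing one remaining piece with nothing left below it):
  1 left: {5}→1  {7}→1  {8}→1
  2 left: {1,5}→1  {4,7}→1  {5,7}→2  {5,8}→2  {6,8}→1  {7,8}→2
  3 left: {1,5,7}→3  {1,5,8}→3  {3,4,7}→1  {4,5,7}→3  {4,7,8}→3  {5,6,8}→3  {5,7,8}→6  {6,7,8}→3
  4 left: {1,4,5,7}→6  {1,5,6,8}→6  {1,5,7,8}→12  {2,3,4,7}→1  {3,4,5,7}→4  {3,4,7,8}→4  {4,5,7,8}→12  {4,6,7,8}→6  {5,6,7,8}→12
  5 left: {0,2,3,4,7}→1  {1,3,4,5,7}→10  {1,4,5,7,8}→30  {1,5,6,7,8}→30  {2,3,4,5,7}→5  {2,3,4,7,8}→5  {3,4,5,7,8}→20  {3,4,6,7,8}→10  {4,5,6,7,8}→30
  6 left: {0,2,3,4,5,7}→6  {0,2,3,4,7,8}→6  {1,2,3,4,5,7}→15  {1,3,4,5,7,8}→60  {1,4,5,6,7,8}→90  {2,3,4,5,7,8}→30  {2,3,4,6,7,8}→15  {3,4,5,6,7,8}→60
  7 left: {0,1,2,3,4,5,7}→21  {0,2,3,4,5,7,8}→42  {0,2,3,4,6,7,8}→21  {1,2,3,4,5,7,8}→105  {1,3,4,5,6,7,8}→210  {2,3,4,5,6,7,8}→105
  placing 0:i first → 420 extensions
  placing 1:h first → 168 extensions
  placing 6:k first → 168 extensions
total linear extensions = 756

756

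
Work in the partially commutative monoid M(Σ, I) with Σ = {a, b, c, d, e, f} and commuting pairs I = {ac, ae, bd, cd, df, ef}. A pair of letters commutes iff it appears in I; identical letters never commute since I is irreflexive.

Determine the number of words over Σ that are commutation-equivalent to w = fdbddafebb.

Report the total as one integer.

30

drop 0:f onto floor
drop 1:d onto floor
drop 2:b onto {0:f}
drop 3:d onto {1:d}
drop 4:d onto {3:d}
drop 5:a onto {2:b, 4:d}
drop 6:f onto {5:a}
drop 7:e onto {2:b, 4:d}
drop 8:b onto {6:f, 7:e}
drop 9:b onto {8:b}
ground layer = {0:f, 1:d}
drop-orders for the pieces not yet dropped (sum over which currently-grounded one goes next):
  1 to go: {9} 1
  2 to go: {8,9} 1
  3 to go: {6,8,9} 1  {7,8,9} 1
  4 to go: {5,6,8,9} 1  {6,7,8,9} 2
  5 to go: {5,6,7,8,9} 3
  6 to go: {2,5,6,7,8,9} 3  {4,5,6,7,8,9} 3
  7 to go: {0,2,5,6,7,8,9} 3  {2,4,5,6,7,8,9} 6  {3,4,5,6,7,8,9} 3
  8 to go: {0,2,4,5,6,7,8,9} 9  {1,3,4,5,6,7,8,9} 3  {2,3,4,5,6,7,8,9} 9
  if 0:f drops first: 12 orders
  if 1:d drops first: 18 orders
heap linearizations: 30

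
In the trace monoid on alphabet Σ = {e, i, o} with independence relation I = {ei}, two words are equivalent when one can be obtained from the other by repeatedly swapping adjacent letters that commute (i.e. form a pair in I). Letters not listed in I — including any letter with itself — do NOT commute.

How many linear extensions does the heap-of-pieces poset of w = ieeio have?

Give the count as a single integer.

piece 0:i — minimal
piece 1:e — minimal
piece 2:e rests on {1:e}
piece 3:i rests on {0:i}
piece 4:o rests on {2:e, 3:i}
minimal pieces: {0:i, 1:e}
ways to finish when only these pieces remain (= sum over removing one remaining piece with nothing left below it):
  1 left: {4}→1
  2 left: {2,4}→1  {3,4}→1
  3 left: {0,3,4}→1  {1,2,4}→1  {2,3,4}→2
  placing 0:i first → 3 extensions
  placing 1:e first → 3 extensions
total linear extensions = 6

6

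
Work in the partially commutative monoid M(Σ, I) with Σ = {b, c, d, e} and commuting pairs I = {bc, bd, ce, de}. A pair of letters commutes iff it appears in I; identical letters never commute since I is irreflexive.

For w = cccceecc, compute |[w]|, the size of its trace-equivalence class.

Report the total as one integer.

drop 0:c onto floor
drop 1:c onto {0:c}
drop 2:c onto {1:c}
drop 3:c onto {2:c}
drop 4:e onto floor
drop 5:e onto {4:e}
drop 6:c onto {3:c}
drop 7:c onto {6:c}
ground layer = {0:c, 4:e}
drop-orders for the pieces not yet dropped (sum over which currently-grounded one goes next):
  1 to go: {5} 1  {7} 1
  2 to go: {4,5} 1  {5,7} 2  {6,7} 1
  3 to go: {3,6,7} 1  {4,5,7} 3  {5,6,7} 3
  4 to go: {2,3,6,7} 1  {3,5,6,7} 4  {4,5,6,7} 6
  5 to go: {1,2,3,6,7} 1  {2,3,5,6,7} 5  {3,4,5,6,7} 10
  6 to go: {0,1,2,3,6,7} 1  {1,2,3,5,6,7} 6  {2,3,4,5,6,7} 15
  if 0:c drops first: 21 orders
  if 4:e drops first: 7 orders
heap linearizations: 28

28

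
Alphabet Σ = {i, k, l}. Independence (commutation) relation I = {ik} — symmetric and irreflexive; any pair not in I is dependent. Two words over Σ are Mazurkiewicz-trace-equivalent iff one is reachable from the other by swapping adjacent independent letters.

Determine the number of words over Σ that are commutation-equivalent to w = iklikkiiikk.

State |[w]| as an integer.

140

0(i) covers ∅
1(k) covers ∅
2(l) covers 0:i, 1:k
3(i) covers 2:l
4(k) covers 2:l
5(k) covers 4:k
6(i) covers 3:i
7(i) covers 6:i
8(i) covers 7:i
9(k) covers 5:k
10(k) covers 9:k
floor of heap: 0:i, 1:k
completions by unplaced set U, small U first (add the entries for U minus each lowest piece of U):
  |U|=1: {8}:1  {10}:1
  |U|=2: {7,8}:1  {8,10}:2  {9,10}:1
  |U|=3: {5,9,10}:1  {6,7,8}:1  {7,8,10}:3  {8,9,10}:3
  |U|=4: {3,6,7,8}:1  {4,5,9,10}:1  {5,8,9,10}:4  {6,7,8,10}:4  {7,8,9,10}:6
  |U|=5: {3,6,7,8,10}:5  {4,5,8,9,10}:5  {5,7,8,9,10}:10  {6,7,8,9,10}:10
  |U|=6: {3,6,7,8,9,10}:15  {4,5,7,8,9,10}:15  {5,6,7,8,9,10}:20
  |U|=7: {3,5,6,7,8,9,10}:35  {4,5,6,7,8,9,10}:35
  |U|=8: {3,4,5,6,7,8,9,10}:70
  |U|=9: {2,3,4,5,6,7,8,9,10}:70
  start at 0(i): 70
  start at 1(k): 70
sum over floor = 140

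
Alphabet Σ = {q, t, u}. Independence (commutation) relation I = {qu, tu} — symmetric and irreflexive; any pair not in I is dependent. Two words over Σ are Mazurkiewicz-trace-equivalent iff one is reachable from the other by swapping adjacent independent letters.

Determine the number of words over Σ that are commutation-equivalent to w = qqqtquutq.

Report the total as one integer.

piece 0:q — minimal
piece 1:q rests on {0:q}
piece 2:q rests on {1:q}
piece 3:t rests on {2:q}
piece 4:q rests on {3:t}
piece 5:u — minimal
piece 6:u rests on {5:u}
piece 7:t rests on {4:q}
piece 8:q rests on {7:t}
minimal pieces: {0:q, 5:u}
ways to finish when only these pieces remain (= sum over removing one remaining piece with nothing left below it):
  1 left: {6}→1  {8}→1
  2 left: {5,6}→1  {6,8}→2  {7,8}→1
  3 left: {4,7,8}→1  {5,6,8}→3  {6,7,8}→3
  4 left: {3,4,7,8}→1  {4,6,7,8}→4  {5,6,7,8}→6
  5 left: {2,3,4,7,8}→1  {3,4,6,7,8}→5  {4,5,6,7,8}→10
  6 left: {1,2,3,4,7,8}→1  {2,3,4,6,7,8}→6  {3,4,5,6,7,8}→15
  7 left: {0,1,2,3,4,7,8}→1  {1,2,3,4,6,7,8}→7  {2,3,4,5,6,7,8}→21
  placing 0:q first → 28 extensions
  placing 5:u first → 8 extensions
total linear extensions = 36

36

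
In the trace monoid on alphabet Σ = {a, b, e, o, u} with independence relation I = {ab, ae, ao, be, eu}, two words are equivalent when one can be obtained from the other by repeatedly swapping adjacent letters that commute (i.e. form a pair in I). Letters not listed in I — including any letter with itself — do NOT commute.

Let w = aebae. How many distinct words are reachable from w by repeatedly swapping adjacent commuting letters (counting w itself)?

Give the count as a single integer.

30

#0=a has no predecessor
#1=e has no predecessor
#2=b has no predecessor
#3=a depends on [0:a]
#4=e depends on [1:e]
sources: [0:a, 1:e, 2:b]
N(rest) = Σ N(rest − s) over sources s of rest; N(one piece) = 1:
  size 1 → [2]=1  [3]=1  [4]=1
  size 2 → [0,3]=1  [1,4]=1  [2,3]=2  [2,4]=2  [3,4]=2
  size 3 → [0,2,3]=3  [0,3,4]=3  [1,2,4]=3  [1,3,4]=3  [2,3,4]=6
  first=0(a) contributes 12
  first=1(e) contributes 12
  first=2(b) contributes 6
|[w]| = 30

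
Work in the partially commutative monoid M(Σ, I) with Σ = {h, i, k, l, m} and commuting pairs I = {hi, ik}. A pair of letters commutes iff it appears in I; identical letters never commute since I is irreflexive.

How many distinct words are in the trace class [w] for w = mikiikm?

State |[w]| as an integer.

10

piece 0:m — minimal
piece 1:i rests on {0:m}
piece 2:k rests on {0:m}
piece 3:i rests on {1:i}
piece 4:i rests on {3:i}
piece 5:k rests on {2:k}
piece 6:m rests on {4:i, 5:k}
minimal pieces: {0:m}
ways to finish when only these pieces remain (= sum over removing one remaining piece with nothing left below it):
  1 left: {6}→1
  2 left: {4,6}→1  {5,6}→1
  3 left: {2,5,6}→1  {3,4,6}→1  {4,5,6}→2
  4 left: {1,3,4,6}→1  {2,4,5,6}→3  {3,4,5,6}→3
  5 left: {1,3,4,5,6}→4  {2,3,4,5,6}→6
  placing 0:m first → 10 extensions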